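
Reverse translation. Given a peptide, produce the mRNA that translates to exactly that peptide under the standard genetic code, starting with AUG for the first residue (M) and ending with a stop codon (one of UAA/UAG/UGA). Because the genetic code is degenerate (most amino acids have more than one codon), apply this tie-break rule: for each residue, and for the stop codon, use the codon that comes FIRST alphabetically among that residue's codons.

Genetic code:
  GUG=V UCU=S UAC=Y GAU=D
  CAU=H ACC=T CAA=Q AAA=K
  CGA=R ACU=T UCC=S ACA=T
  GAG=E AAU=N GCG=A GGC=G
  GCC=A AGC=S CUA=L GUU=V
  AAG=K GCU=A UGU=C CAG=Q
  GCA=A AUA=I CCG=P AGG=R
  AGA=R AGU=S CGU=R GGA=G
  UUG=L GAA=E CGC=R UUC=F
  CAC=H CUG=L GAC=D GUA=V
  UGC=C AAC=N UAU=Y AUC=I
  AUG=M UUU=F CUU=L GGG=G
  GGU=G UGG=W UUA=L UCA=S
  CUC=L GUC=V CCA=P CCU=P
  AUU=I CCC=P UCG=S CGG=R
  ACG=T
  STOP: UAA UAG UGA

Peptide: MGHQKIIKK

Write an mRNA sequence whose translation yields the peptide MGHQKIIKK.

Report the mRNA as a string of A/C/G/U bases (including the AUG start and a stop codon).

residue 1: M -> AUG (start codon)
residue 2: G codons sorted = GGA,GGC,GGG,GGU -> pick first = GGA
residue 3: H codons sorted = CAC,CAU -> pick first = CAC
residue 4: Q codons sorted = CAA,CAG -> pick first = CAA
residue 5: K codons sorted = AAA,AAG -> pick first = AAA
residue 6: I codons sorted = AUA,AUC,AUU -> pick first = AUA
residue 7: I codons sorted = AUA,AUC,AUU -> pick first = AUA
residue 8: K codons sorted = AAA,AAG -> pick first = AAA
residue 9: K codons sorted = AAA,AAG -> pick first = AAA
terminator: stop codons sorted = UAA,UAG,UGA -> pick first = UAA

Answer: mRNA: AUGGGACACCAAAAAAUAAUAAAAAAAUAA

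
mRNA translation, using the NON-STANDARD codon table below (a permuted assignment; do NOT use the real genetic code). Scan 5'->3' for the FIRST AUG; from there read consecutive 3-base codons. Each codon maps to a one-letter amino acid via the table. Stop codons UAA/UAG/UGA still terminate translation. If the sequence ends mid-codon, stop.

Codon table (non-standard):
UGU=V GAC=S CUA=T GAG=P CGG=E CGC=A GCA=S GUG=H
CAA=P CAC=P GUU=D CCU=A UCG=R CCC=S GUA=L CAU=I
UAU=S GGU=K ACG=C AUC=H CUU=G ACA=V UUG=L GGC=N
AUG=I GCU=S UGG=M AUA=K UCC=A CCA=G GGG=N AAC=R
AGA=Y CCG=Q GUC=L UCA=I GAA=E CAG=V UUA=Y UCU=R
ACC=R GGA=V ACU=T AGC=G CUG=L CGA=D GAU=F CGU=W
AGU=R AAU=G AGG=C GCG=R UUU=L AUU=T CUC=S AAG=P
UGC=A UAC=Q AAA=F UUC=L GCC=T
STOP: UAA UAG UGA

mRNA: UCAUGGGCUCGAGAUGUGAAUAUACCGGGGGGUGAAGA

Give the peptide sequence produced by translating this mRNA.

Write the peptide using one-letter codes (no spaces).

start AUG at pos 2
pos 2: AUG -> I; peptide=I
pos 5: GGC -> N; peptide=IN
pos 8: UCG -> R; peptide=INR
pos 11: AGA -> Y; peptide=INRY
pos 14: UGU -> V; peptide=INRYV
pos 17: GAA -> E; peptide=INRYVE
pos 20: UAU -> S; peptide=INRYVES
pos 23: ACC -> R; peptide=INRYVESR
pos 26: GGG -> N; peptide=INRYVESRN
pos 29: GGG -> N; peptide=INRYVESRNN
pos 32: UGA -> STOP

Answer: INRYVESRNN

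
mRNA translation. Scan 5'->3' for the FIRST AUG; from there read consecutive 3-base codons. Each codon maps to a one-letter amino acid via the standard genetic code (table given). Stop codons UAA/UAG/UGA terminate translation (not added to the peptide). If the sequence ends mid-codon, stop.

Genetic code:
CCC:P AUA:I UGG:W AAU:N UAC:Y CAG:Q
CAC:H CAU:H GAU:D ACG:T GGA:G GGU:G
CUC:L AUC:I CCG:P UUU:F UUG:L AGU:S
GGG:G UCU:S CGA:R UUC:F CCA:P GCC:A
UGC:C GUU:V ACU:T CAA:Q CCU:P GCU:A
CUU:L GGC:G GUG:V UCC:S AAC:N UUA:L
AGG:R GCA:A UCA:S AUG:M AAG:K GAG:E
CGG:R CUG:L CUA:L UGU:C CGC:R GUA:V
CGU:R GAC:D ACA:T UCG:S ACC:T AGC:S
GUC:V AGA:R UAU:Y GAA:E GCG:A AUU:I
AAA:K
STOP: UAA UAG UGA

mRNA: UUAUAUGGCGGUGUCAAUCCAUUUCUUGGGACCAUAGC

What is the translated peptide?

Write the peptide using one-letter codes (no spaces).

start AUG at pos 4
pos 4: AUG -> M; peptide=M
pos 7: GCG -> A; peptide=MA
pos 10: GUG -> V; peptide=MAV
pos 13: UCA -> S; peptide=MAVS
pos 16: AUC -> I; peptide=MAVSI
pos 19: CAU -> H; peptide=MAVSIH
pos 22: UUC -> F; peptide=MAVSIHF
pos 25: UUG -> L; peptide=MAVSIHFL
pos 28: GGA -> G; peptide=MAVSIHFLG
pos 31: CCA -> P; peptide=MAVSIHFLGP
pos 34: UAG -> STOP

Answer: MAVSIHFLGP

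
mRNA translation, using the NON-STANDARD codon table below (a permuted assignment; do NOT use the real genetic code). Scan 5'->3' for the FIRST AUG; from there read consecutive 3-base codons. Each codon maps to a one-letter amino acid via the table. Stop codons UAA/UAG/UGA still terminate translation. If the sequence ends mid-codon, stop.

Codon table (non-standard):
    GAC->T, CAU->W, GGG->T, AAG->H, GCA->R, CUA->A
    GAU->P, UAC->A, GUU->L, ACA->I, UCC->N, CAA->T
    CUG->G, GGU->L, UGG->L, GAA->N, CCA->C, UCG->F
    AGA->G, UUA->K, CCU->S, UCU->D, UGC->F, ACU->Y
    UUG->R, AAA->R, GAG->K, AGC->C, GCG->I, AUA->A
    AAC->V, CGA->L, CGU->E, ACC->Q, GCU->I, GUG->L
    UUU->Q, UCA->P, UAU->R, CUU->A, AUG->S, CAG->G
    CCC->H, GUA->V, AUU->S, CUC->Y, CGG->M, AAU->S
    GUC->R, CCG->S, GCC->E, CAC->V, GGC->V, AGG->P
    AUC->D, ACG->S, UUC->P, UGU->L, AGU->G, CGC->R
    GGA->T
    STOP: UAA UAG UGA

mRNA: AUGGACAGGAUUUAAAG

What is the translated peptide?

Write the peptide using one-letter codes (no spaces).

Answer: STPS

Derivation:
start AUG at pos 0
pos 0: AUG -> S; peptide=S
pos 3: GAC -> T; peptide=ST
pos 6: AGG -> P; peptide=STP
pos 9: AUU -> S; peptide=STPS
pos 12: UAA -> STOP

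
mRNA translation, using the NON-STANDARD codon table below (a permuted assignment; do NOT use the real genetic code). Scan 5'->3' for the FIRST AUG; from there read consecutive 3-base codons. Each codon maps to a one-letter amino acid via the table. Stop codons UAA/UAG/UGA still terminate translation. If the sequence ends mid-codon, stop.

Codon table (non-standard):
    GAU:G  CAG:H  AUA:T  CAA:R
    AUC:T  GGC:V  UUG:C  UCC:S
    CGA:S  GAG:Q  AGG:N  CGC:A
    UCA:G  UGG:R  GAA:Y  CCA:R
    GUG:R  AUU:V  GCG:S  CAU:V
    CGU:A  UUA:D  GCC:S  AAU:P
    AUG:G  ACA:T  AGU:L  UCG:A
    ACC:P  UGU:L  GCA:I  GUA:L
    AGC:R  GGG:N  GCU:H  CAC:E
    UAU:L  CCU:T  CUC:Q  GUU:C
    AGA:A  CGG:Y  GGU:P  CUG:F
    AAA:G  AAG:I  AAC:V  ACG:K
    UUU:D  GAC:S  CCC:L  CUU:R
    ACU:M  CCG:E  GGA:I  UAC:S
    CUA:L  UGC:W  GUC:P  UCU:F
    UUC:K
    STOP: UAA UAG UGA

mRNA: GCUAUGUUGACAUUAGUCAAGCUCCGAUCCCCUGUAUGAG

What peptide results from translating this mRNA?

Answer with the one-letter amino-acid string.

start AUG at pos 3
pos 3: AUG -> G; peptide=G
pos 6: UUG -> C; peptide=GC
pos 9: ACA -> T; peptide=GCT
pos 12: UUA -> D; peptide=GCTD
pos 15: GUC -> P; peptide=GCTDP
pos 18: AAG -> I; peptide=GCTDPI
pos 21: CUC -> Q; peptide=GCTDPIQ
pos 24: CGA -> S; peptide=GCTDPIQS
pos 27: UCC -> S; peptide=GCTDPIQSS
pos 30: CCU -> T; peptide=GCTDPIQSST
pos 33: GUA -> L; peptide=GCTDPIQSSTL
pos 36: UGA -> STOP

Answer: GCTDPIQSSTL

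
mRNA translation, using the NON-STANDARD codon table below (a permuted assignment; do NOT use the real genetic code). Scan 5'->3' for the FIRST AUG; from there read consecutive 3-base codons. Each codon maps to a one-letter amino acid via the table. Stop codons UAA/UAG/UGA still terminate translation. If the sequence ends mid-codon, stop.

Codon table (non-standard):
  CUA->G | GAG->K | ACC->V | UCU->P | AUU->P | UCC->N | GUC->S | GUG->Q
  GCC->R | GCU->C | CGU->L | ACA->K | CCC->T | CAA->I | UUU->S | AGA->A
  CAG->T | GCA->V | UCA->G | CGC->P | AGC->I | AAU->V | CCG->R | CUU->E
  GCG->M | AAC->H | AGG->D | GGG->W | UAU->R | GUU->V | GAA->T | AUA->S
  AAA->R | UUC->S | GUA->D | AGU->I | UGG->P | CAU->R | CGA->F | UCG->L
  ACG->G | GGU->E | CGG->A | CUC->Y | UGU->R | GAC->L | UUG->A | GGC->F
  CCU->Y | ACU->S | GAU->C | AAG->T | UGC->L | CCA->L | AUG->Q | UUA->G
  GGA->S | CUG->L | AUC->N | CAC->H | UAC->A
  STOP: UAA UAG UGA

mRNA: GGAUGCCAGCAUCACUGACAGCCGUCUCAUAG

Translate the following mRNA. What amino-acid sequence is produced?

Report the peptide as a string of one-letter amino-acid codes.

Answer: QLVGLKRSG

Derivation:
start AUG at pos 2
pos 2: AUG -> Q; peptide=Q
pos 5: CCA -> L; peptide=QL
pos 8: GCA -> V; peptide=QLV
pos 11: UCA -> G; peptide=QLVG
pos 14: CUG -> L; peptide=QLVGL
pos 17: ACA -> K; peptide=QLVGLK
pos 20: GCC -> R; peptide=QLVGLKR
pos 23: GUC -> S; peptide=QLVGLKRS
pos 26: UCA -> G; peptide=QLVGLKRSG
pos 29: UAG -> STOP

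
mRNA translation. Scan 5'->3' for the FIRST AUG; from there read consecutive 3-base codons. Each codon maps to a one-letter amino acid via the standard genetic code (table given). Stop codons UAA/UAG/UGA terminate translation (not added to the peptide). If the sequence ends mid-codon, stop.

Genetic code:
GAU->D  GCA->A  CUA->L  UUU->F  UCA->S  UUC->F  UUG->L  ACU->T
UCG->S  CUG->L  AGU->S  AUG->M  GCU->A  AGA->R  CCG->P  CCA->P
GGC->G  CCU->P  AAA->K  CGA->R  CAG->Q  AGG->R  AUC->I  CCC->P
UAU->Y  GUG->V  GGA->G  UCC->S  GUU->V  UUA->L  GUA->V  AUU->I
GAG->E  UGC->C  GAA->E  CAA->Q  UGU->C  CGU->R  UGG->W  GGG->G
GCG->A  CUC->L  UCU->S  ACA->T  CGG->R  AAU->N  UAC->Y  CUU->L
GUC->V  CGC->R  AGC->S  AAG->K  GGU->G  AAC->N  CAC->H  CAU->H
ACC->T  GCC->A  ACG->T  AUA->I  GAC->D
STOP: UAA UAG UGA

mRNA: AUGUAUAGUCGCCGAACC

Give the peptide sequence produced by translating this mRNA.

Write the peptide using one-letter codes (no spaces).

start AUG at pos 0
pos 0: AUG -> M; peptide=M
pos 3: UAU -> Y; peptide=MY
pos 6: AGU -> S; peptide=MYS
pos 9: CGC -> R; peptide=MYSR
pos 12: CGA -> R; peptide=MYSRR
pos 15: ACC -> T; peptide=MYSRRT
pos 18: only 0 nt remain (<3), stop (end of mRNA)

Answer: MYSRRT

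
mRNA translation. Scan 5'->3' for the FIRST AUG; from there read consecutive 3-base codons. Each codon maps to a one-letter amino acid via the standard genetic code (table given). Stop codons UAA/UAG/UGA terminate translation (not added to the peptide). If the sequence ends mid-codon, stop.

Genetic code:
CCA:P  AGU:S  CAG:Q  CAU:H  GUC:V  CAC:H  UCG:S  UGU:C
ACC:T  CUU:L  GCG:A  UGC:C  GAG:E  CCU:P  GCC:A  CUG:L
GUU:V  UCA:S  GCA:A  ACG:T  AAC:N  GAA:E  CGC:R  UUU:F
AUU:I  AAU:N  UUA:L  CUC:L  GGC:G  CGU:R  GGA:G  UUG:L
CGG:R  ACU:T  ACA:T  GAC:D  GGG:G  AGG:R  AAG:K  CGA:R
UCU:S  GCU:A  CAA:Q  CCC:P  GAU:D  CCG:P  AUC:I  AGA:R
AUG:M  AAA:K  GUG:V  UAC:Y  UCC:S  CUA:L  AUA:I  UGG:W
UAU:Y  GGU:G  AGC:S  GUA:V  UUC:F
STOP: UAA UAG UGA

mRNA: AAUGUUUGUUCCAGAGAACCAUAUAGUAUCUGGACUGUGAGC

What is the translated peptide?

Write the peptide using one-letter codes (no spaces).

Answer: MFVPENHIVSGL

Derivation:
start AUG at pos 1
pos 1: AUG -> M; peptide=M
pos 4: UUU -> F; peptide=MF
pos 7: GUU -> V; peptide=MFV
pos 10: CCA -> P; peptide=MFVP
pos 13: GAG -> E; peptide=MFVPE
pos 16: AAC -> N; peptide=MFVPEN
pos 19: CAU -> H; peptide=MFVPENH
pos 22: AUA -> I; peptide=MFVPENHI
pos 25: GUA -> V; peptide=MFVPENHIV
pos 28: UCU -> S; peptide=MFVPENHIVS
pos 31: GGA -> G; peptide=MFVPENHIVSG
pos 34: CUG -> L; peptide=MFVPENHIVSGL
pos 37: UGA -> STOP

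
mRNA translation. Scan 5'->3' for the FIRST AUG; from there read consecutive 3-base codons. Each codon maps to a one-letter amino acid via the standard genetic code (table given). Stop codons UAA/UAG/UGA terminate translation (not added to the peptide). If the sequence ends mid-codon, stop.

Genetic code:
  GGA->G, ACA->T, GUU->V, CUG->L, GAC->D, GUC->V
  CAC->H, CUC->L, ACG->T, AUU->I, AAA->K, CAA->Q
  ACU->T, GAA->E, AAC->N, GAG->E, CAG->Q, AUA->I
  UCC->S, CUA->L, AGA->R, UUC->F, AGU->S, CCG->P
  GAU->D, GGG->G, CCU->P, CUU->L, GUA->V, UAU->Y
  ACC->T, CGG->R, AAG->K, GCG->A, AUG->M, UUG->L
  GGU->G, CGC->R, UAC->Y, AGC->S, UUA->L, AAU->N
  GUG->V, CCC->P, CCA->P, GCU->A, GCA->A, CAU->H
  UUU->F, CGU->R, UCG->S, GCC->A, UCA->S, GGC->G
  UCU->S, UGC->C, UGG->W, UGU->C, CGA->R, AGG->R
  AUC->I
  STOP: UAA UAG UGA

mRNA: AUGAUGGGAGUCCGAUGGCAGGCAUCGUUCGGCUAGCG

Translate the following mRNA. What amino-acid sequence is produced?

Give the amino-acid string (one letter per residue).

start AUG at pos 0
pos 0: AUG -> M; peptide=M
pos 3: AUG -> M; peptide=MM
pos 6: GGA -> G; peptide=MMG
pos 9: GUC -> V; peptide=MMGV
pos 12: CGA -> R; peptide=MMGVR
pos 15: UGG -> W; peptide=MMGVRW
pos 18: CAG -> Q; peptide=MMGVRWQ
pos 21: GCA -> A; peptide=MMGVRWQA
pos 24: UCG -> S; peptide=MMGVRWQAS
pos 27: UUC -> F; peptide=MMGVRWQASF
pos 30: GGC -> G; peptide=MMGVRWQASFG
pos 33: UAG -> STOP

Answer: MMGVRWQASFG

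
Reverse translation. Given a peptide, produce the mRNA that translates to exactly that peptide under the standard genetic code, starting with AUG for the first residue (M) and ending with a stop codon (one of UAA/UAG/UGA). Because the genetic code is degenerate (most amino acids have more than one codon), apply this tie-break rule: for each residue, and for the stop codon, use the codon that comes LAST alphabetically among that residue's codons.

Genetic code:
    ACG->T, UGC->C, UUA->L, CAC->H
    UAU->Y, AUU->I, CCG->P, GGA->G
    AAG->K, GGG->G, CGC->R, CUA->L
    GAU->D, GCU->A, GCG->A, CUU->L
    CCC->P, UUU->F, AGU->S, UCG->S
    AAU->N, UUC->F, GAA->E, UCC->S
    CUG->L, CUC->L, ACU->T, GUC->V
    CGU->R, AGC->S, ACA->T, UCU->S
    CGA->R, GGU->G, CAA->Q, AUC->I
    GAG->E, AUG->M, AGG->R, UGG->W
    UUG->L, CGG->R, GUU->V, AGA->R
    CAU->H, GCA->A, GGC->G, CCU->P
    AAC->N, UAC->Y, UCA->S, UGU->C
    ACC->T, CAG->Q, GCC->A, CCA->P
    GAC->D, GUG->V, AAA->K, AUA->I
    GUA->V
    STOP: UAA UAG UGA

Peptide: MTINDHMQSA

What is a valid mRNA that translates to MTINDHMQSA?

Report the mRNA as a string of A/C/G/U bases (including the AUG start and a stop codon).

Answer: mRNA: AUGACUAUUAAUGAUCAUAUGCAGUCUGCUUGA

Derivation:
residue 1: M -> AUG (start codon)
residue 2: T codons sorted = ACA,ACC,ACG,ACU -> pick last = ACU
residue 3: I codons sorted = AUA,AUC,AUU -> pick last = AUU
residue 4: N codons sorted = AAC,AAU -> pick last = AAU
residue 5: D codons sorted = GAC,GAU -> pick last = GAU
residue 6: H codons sorted = CAC,CAU -> pick last = CAU
residue 7: M -> AUG (only codon)
residue 8: Q codons sorted = CAA,CAG -> pick last = CAG
residue 9: S codons sorted = AGC,AGU,UCA,UCC,UCG,UCU -> pick last = UCU
residue 10: A codons sorted = GCA,GCC,GCG,GCU -> pick last = GCU
terminator: stop codons sorted = UAA,UAG,UGA -> pick last = UGA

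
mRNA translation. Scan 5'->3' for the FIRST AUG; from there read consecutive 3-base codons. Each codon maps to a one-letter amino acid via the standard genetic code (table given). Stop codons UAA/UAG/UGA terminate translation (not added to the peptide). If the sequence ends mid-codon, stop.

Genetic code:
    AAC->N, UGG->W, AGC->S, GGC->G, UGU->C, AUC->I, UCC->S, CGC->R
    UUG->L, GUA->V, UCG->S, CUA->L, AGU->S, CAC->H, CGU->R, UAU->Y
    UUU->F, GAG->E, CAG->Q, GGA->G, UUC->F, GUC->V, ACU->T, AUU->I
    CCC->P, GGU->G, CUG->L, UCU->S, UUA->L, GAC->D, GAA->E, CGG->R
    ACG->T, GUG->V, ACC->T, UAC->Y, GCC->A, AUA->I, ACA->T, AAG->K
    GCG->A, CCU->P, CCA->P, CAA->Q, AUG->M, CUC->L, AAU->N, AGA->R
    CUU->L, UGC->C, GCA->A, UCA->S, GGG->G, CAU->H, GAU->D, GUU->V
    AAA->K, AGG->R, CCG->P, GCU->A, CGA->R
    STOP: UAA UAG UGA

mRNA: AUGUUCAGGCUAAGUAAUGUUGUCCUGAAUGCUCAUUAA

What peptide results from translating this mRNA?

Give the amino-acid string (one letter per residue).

Answer: MFRLSNVVLNAH

Derivation:
start AUG at pos 0
pos 0: AUG -> M; peptide=M
pos 3: UUC -> F; peptide=MF
pos 6: AGG -> R; peptide=MFR
pos 9: CUA -> L; peptide=MFRL
pos 12: AGU -> S; peptide=MFRLS
pos 15: AAU -> N; peptide=MFRLSN
pos 18: GUU -> V; peptide=MFRLSNV
pos 21: GUC -> V; peptide=MFRLSNVV
pos 24: CUG -> L; peptide=MFRLSNVVL
pos 27: AAU -> N; peptide=MFRLSNVVLN
pos 30: GCU -> A; peptide=MFRLSNVVLNA
pos 33: CAU -> H; peptide=MFRLSNVVLNAH
pos 36: UAA -> STOP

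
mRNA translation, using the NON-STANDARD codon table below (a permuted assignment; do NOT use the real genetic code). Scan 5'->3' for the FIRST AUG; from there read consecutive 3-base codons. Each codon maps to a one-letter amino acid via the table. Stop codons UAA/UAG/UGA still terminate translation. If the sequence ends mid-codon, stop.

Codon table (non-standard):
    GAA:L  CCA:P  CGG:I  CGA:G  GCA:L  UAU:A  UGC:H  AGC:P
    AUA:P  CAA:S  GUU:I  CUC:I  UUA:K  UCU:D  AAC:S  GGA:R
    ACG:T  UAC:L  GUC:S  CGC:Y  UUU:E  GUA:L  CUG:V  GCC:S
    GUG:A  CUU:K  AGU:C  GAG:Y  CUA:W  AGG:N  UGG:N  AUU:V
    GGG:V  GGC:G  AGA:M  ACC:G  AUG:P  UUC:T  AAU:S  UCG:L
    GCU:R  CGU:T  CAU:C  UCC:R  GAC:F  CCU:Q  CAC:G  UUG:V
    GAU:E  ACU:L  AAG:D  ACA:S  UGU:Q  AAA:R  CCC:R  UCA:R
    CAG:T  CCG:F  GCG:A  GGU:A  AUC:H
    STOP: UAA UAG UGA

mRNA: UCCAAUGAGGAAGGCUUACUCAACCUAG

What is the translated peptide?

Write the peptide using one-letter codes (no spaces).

Answer: PNDRLRG

Derivation:
start AUG at pos 4
pos 4: AUG -> P; peptide=P
pos 7: AGG -> N; peptide=PN
pos 10: AAG -> D; peptide=PND
pos 13: GCU -> R; peptide=PNDR
pos 16: UAC -> L; peptide=PNDRL
pos 19: UCA -> R; peptide=PNDRLR
pos 22: ACC -> G; peptide=PNDRLRG
pos 25: UAG -> STOP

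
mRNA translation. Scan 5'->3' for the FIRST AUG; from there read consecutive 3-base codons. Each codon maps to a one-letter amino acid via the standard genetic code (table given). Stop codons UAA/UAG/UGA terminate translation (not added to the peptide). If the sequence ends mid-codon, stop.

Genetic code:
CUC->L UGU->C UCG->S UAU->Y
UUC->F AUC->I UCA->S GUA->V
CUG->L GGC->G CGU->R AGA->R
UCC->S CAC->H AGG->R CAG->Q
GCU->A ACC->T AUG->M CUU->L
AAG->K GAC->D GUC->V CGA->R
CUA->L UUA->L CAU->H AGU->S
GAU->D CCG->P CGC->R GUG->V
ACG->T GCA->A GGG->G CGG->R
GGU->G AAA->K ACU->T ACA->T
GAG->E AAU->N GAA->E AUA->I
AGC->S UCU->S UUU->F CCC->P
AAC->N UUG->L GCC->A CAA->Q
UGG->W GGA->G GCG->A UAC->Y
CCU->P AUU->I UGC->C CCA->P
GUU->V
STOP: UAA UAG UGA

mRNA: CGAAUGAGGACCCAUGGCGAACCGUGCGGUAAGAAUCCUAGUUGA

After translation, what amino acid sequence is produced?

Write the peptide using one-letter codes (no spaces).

start AUG at pos 3
pos 3: AUG -> M; peptide=M
pos 6: AGG -> R; peptide=MR
pos 9: ACC -> T; peptide=MRT
pos 12: CAU -> H; peptide=MRTH
pos 15: GGC -> G; peptide=MRTHG
pos 18: GAA -> E; peptide=MRTHGE
pos 21: CCG -> P; peptide=MRTHGEP
pos 24: UGC -> C; peptide=MRTHGEPC
pos 27: GGU -> G; peptide=MRTHGEPCG
pos 30: AAG -> K; peptide=MRTHGEPCGK
pos 33: AAU -> N; peptide=MRTHGEPCGKN
pos 36: CCU -> P; peptide=MRTHGEPCGKNP
pos 39: AGU -> S; peptide=MRTHGEPCGKNPS
pos 42: UGA -> STOP

Answer: MRTHGEPCGKNPS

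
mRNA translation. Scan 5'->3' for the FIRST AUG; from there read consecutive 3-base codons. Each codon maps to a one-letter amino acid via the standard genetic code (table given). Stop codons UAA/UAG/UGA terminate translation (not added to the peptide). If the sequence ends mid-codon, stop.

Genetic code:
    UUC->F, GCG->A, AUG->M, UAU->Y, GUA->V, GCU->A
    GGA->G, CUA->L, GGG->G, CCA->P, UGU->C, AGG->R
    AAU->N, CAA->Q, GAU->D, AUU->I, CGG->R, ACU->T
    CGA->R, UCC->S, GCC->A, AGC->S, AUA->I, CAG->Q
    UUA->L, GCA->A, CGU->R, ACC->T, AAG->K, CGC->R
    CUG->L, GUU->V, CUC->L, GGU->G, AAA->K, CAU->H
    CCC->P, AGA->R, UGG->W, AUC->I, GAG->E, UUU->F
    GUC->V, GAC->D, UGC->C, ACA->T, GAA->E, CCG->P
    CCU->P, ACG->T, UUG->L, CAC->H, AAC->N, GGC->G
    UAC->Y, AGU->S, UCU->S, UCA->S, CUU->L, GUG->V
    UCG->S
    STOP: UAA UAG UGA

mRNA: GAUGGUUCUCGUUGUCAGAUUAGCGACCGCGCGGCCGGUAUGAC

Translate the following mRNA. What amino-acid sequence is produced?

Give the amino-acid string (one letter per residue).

start AUG at pos 1
pos 1: AUG -> M; peptide=M
pos 4: GUU -> V; peptide=MV
pos 7: CUC -> L; peptide=MVL
pos 10: GUU -> V; peptide=MVLV
pos 13: GUC -> V; peptide=MVLVV
pos 16: AGA -> R; peptide=MVLVVR
pos 19: UUA -> L; peptide=MVLVVRL
pos 22: GCG -> A; peptide=MVLVVRLA
pos 25: ACC -> T; peptide=MVLVVRLAT
pos 28: GCG -> A; peptide=MVLVVRLATA
pos 31: CGG -> R; peptide=MVLVVRLATAR
pos 34: CCG -> P; peptide=MVLVVRLATARP
pos 37: GUA -> V; peptide=MVLVVRLATARPV
pos 40: UGA -> STOP

Answer: MVLVVRLATARPV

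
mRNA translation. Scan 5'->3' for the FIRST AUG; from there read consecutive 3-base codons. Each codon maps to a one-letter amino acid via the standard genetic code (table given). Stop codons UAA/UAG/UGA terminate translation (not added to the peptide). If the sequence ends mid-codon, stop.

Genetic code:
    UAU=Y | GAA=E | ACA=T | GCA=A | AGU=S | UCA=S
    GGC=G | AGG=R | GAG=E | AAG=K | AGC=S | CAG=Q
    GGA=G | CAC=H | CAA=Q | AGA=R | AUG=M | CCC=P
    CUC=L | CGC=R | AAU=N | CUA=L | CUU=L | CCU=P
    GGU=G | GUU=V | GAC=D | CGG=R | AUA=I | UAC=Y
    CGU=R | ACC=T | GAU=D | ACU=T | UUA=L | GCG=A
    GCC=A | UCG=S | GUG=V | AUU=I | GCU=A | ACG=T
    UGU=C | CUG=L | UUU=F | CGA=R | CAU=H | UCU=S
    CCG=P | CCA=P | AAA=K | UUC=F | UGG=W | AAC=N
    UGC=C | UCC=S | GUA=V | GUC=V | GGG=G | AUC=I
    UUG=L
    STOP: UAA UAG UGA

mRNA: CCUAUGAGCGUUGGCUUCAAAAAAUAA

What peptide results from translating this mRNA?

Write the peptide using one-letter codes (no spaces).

start AUG at pos 3
pos 3: AUG -> M; peptide=M
pos 6: AGC -> S; peptide=MS
pos 9: GUU -> V; peptide=MSV
pos 12: GGC -> G; peptide=MSVG
pos 15: UUC -> F; peptide=MSVGF
pos 18: AAA -> K; peptide=MSVGFK
pos 21: AAA -> K; peptide=MSVGFKK
pos 24: UAA -> STOP

Answer: MSVGFKK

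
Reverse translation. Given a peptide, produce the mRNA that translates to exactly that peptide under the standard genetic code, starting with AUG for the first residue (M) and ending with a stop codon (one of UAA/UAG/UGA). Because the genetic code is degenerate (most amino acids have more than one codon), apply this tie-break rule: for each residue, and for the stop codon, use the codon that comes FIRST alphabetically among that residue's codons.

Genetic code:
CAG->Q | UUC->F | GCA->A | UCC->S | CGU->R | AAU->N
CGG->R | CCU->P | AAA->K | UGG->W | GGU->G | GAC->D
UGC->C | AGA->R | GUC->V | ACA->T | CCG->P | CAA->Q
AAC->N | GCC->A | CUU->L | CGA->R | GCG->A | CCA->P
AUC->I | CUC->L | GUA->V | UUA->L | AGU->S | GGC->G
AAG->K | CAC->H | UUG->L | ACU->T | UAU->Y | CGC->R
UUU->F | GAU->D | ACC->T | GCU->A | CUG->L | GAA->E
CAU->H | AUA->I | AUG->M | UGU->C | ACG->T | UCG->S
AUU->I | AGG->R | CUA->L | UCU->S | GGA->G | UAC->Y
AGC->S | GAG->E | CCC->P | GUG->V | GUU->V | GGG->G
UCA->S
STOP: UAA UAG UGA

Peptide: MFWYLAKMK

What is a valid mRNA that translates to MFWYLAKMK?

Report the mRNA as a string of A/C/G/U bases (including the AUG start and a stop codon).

Answer: mRNA: AUGUUCUGGUACCUAGCAAAAAUGAAAUAA

Derivation:
residue 1: M -> AUG (start codon)
residue 2: F codons sorted = UUC,UUU -> pick first = UUC
residue 3: W -> UGG (only codon)
residue 4: Y codons sorted = UAC,UAU -> pick first = UAC
residue 5: L codons sorted = CUA,CUC,CUG,CUU,UUA,UUG -> pick first = CUA
residue 6: A codons sorted = GCA,GCC,GCG,GCU -> pick first = GCA
residue 7: K codons sorted = AAA,AAG -> pick first = AAA
residue 8: M -> AUG (only codon)
residue 9: K codons sorted = AAA,AAG -> pick first = AAA
terminator: stop codons sorted = UAA,UAG,UGA -> pick first = UAA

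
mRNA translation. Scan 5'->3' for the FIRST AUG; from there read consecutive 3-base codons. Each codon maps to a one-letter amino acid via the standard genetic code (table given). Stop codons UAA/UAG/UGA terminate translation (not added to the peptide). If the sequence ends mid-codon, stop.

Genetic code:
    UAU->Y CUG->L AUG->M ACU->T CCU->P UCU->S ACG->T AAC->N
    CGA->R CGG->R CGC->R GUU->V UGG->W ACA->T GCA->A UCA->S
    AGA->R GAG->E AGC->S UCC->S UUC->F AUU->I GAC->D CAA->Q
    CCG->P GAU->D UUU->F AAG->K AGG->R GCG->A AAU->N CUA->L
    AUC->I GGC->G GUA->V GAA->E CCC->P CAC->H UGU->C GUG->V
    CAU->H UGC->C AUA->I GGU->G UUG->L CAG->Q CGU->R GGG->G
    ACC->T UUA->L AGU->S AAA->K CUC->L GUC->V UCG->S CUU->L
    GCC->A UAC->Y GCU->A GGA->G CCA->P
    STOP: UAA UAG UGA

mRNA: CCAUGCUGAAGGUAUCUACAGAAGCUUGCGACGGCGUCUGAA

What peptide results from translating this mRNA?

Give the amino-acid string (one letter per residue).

start AUG at pos 2
pos 2: AUG -> M; peptide=M
pos 5: CUG -> L; peptide=ML
pos 8: AAG -> K; peptide=MLK
pos 11: GUA -> V; peptide=MLKV
pos 14: UCU -> S; peptide=MLKVS
pos 17: ACA -> T; peptide=MLKVST
pos 20: GAA -> E; peptide=MLKVSTE
pos 23: GCU -> A; peptide=MLKVSTEA
pos 26: UGC -> C; peptide=MLKVSTEAC
pos 29: GAC -> D; peptide=MLKVSTEACD
pos 32: GGC -> G; peptide=MLKVSTEACDG
pos 35: GUC -> V; peptide=MLKVSTEACDGV
pos 38: UGA -> STOP

Answer: MLKVSTEACDGV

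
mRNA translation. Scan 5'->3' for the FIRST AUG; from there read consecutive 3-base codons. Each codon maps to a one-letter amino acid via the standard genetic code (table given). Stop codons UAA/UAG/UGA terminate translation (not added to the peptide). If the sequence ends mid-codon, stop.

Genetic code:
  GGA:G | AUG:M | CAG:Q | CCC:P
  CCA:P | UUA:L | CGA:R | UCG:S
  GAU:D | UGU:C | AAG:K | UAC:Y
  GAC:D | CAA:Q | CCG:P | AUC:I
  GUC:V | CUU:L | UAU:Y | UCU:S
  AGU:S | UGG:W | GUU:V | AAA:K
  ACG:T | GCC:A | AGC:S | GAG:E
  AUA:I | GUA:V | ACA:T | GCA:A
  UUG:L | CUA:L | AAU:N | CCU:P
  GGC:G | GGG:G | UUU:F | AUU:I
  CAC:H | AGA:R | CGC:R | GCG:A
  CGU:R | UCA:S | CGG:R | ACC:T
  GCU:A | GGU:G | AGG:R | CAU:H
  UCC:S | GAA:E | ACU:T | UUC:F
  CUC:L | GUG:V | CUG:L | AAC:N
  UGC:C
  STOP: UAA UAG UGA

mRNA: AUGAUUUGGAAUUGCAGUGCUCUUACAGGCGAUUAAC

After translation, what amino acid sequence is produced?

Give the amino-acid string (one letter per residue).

Answer: MIWNCSALTGD

Derivation:
start AUG at pos 0
pos 0: AUG -> M; peptide=M
pos 3: AUU -> I; peptide=MI
pos 6: UGG -> W; peptide=MIW
pos 9: AAU -> N; peptide=MIWN
pos 12: UGC -> C; peptide=MIWNC
pos 15: AGU -> S; peptide=MIWNCS
pos 18: GCU -> A; peptide=MIWNCSA
pos 21: CUU -> L; peptide=MIWNCSAL
pos 24: ACA -> T; peptide=MIWNCSALT
pos 27: GGC -> G; peptide=MIWNCSALTG
pos 30: GAU -> D; peptide=MIWNCSALTGD
pos 33: UAA -> STOP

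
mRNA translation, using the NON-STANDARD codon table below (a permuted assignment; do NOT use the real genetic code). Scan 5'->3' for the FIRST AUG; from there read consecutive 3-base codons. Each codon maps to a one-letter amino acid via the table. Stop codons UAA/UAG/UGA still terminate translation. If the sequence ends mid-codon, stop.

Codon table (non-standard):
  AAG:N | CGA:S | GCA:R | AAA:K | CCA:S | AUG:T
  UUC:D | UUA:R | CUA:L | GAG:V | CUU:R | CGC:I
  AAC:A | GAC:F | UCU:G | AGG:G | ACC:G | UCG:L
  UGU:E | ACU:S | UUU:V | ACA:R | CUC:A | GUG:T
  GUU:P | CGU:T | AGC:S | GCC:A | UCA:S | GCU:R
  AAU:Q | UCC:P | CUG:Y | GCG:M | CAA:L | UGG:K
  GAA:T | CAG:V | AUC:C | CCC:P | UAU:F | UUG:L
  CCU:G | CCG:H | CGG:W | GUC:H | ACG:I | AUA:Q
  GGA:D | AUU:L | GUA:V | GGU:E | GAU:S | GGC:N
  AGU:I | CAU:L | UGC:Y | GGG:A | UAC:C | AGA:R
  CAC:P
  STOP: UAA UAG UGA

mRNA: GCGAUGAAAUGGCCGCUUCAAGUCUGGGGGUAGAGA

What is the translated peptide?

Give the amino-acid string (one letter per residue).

Answer: TKKHRLHKA

Derivation:
start AUG at pos 3
pos 3: AUG -> T; peptide=T
pos 6: AAA -> K; peptide=TK
pos 9: UGG -> K; peptide=TKK
pos 12: CCG -> H; peptide=TKKH
pos 15: CUU -> R; peptide=TKKHR
pos 18: CAA -> L; peptide=TKKHRL
pos 21: GUC -> H; peptide=TKKHRLH
pos 24: UGG -> K; peptide=TKKHRLHK
pos 27: GGG -> A; peptide=TKKHRLHKA
pos 30: UAG -> STOP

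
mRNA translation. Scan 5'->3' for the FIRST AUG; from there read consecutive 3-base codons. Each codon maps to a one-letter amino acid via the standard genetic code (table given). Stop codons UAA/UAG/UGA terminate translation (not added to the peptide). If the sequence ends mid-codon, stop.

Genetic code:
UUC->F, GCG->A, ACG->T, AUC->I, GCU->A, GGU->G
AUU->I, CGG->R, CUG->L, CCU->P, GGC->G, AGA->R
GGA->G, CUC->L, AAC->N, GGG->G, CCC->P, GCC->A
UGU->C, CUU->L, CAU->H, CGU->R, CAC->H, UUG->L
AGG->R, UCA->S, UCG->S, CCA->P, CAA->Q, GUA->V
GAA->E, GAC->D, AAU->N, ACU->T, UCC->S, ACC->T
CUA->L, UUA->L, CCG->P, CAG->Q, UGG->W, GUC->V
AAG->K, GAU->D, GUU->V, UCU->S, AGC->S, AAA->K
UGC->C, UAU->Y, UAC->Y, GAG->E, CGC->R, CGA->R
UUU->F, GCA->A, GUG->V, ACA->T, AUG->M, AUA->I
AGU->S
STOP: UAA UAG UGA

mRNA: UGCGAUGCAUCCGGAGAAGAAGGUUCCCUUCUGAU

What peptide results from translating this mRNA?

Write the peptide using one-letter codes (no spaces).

start AUG at pos 4
pos 4: AUG -> M; peptide=M
pos 7: CAU -> H; peptide=MH
pos 10: CCG -> P; peptide=MHP
pos 13: GAG -> E; peptide=MHPE
pos 16: AAG -> K; peptide=MHPEK
pos 19: AAG -> K; peptide=MHPEKK
pos 22: GUU -> V; peptide=MHPEKKV
pos 25: CCC -> P; peptide=MHPEKKVP
pos 28: UUC -> F; peptide=MHPEKKVPF
pos 31: UGA -> STOP

Answer: MHPEKKVPF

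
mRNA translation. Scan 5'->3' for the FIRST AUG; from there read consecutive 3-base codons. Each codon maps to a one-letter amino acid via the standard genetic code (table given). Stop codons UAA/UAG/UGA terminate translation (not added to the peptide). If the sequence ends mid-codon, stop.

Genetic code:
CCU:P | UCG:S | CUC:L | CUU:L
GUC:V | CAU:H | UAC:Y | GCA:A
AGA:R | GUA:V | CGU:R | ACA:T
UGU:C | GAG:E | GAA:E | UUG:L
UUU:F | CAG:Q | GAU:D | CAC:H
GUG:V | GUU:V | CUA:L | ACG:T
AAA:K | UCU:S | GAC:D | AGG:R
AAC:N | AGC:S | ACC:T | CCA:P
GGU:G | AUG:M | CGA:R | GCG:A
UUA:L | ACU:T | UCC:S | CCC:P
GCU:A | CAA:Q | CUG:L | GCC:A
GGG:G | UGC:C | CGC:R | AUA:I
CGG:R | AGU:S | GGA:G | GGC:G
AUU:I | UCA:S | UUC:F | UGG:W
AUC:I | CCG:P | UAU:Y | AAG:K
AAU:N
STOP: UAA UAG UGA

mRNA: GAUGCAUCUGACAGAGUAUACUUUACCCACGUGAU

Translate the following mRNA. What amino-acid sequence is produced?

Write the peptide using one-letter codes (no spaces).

Answer: MHLTEYTLPT

Derivation:
start AUG at pos 1
pos 1: AUG -> M; peptide=M
pos 4: CAU -> H; peptide=MH
pos 7: CUG -> L; peptide=MHL
pos 10: ACA -> T; peptide=MHLT
pos 13: GAG -> E; peptide=MHLTE
pos 16: UAU -> Y; peptide=MHLTEY
pos 19: ACU -> T; peptide=MHLTEYT
pos 22: UUA -> L; peptide=MHLTEYTL
pos 25: CCC -> P; peptide=MHLTEYTLP
pos 28: ACG -> T; peptide=MHLTEYTLPT
pos 31: UGA -> STOP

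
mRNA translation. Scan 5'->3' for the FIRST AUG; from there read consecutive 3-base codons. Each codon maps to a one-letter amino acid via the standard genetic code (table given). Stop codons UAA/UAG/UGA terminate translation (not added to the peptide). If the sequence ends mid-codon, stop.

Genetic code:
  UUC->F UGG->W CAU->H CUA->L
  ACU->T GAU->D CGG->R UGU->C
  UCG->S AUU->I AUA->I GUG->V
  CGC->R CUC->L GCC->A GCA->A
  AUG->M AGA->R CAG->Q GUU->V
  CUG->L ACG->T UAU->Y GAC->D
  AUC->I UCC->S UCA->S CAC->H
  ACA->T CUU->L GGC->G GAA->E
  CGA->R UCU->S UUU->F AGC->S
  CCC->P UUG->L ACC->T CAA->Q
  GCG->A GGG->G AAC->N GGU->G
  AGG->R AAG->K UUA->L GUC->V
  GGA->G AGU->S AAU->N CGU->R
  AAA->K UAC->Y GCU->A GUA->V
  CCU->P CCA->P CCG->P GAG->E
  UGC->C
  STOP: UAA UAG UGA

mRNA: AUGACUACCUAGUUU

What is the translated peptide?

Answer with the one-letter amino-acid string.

Answer: MTT

Derivation:
start AUG at pos 0
pos 0: AUG -> M; peptide=M
pos 3: ACU -> T; peptide=MT
pos 6: ACC -> T; peptide=MTT
pos 9: UAG -> STOP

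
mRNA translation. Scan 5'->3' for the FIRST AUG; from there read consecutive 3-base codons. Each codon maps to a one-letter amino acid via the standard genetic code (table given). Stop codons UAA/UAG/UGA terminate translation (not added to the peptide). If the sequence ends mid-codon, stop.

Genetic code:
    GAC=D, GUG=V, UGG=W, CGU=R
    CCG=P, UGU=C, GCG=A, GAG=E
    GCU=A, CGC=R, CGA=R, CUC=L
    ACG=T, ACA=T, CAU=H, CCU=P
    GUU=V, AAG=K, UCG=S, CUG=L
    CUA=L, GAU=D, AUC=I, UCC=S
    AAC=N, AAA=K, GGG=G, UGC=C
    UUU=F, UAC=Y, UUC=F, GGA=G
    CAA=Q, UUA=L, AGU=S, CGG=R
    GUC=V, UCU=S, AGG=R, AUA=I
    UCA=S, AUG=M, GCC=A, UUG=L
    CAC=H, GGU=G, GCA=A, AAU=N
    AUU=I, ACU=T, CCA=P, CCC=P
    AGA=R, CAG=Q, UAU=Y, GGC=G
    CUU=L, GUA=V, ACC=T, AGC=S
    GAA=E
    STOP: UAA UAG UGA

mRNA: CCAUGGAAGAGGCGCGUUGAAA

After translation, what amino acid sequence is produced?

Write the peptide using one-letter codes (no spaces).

Answer: MEEAR

Derivation:
start AUG at pos 2
pos 2: AUG -> M; peptide=M
pos 5: GAA -> E; peptide=ME
pos 8: GAG -> E; peptide=MEE
pos 11: GCG -> A; peptide=MEEA
pos 14: CGU -> R; peptide=MEEAR
pos 17: UGA -> STOP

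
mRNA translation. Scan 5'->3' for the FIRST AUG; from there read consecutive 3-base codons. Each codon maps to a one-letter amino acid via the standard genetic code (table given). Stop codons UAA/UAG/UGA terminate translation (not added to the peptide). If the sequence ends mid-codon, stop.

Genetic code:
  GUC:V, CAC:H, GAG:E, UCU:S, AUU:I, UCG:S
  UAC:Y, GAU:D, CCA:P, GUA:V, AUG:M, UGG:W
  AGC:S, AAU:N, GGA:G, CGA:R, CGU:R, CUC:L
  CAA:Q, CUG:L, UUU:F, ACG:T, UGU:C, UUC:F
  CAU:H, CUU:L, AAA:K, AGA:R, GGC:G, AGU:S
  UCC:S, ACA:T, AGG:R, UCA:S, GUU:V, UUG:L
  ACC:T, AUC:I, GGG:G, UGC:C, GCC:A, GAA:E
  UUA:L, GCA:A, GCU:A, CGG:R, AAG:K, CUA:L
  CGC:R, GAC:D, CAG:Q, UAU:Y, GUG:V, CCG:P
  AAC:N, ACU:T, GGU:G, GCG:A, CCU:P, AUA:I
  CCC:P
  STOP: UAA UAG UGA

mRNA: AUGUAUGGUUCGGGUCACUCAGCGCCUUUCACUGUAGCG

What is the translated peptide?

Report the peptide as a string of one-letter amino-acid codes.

Answer: MYGSGHSAPFTVA

Derivation:
start AUG at pos 0
pos 0: AUG -> M; peptide=M
pos 3: UAU -> Y; peptide=MY
pos 6: GGU -> G; peptide=MYG
pos 9: UCG -> S; peptide=MYGS
pos 12: GGU -> G; peptide=MYGSG
pos 15: CAC -> H; peptide=MYGSGH
pos 18: UCA -> S; peptide=MYGSGHS
pos 21: GCG -> A; peptide=MYGSGHSA
pos 24: CCU -> P; peptide=MYGSGHSAP
pos 27: UUC -> F; peptide=MYGSGHSAPF
pos 30: ACU -> T; peptide=MYGSGHSAPFT
pos 33: GUA -> V; peptide=MYGSGHSAPFTV
pos 36: GCG -> A; peptide=MYGSGHSAPFTVA
pos 39: only 0 nt remain (<3), stop (end of mRNA)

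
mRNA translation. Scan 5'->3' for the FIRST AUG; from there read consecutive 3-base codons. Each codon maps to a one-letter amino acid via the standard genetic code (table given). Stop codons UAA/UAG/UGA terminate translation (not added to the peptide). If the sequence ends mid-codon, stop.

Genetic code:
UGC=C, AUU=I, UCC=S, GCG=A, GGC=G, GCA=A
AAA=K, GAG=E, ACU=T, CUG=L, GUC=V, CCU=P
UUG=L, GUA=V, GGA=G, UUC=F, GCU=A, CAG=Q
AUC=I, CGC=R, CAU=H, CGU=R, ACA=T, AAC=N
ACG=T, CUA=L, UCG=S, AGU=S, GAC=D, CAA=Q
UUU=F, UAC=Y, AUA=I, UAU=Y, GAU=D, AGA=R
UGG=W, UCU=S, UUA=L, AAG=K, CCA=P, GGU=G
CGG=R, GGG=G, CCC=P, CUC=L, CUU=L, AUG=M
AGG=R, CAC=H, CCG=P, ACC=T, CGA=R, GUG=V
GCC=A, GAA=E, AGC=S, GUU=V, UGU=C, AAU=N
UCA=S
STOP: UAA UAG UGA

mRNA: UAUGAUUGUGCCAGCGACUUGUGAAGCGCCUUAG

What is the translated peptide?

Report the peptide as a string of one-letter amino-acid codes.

Answer: MIVPATCEAP

Derivation:
start AUG at pos 1
pos 1: AUG -> M; peptide=M
pos 4: AUU -> I; peptide=MI
pos 7: GUG -> V; peptide=MIV
pos 10: CCA -> P; peptide=MIVP
pos 13: GCG -> A; peptide=MIVPA
pos 16: ACU -> T; peptide=MIVPAT
pos 19: UGU -> C; peptide=MIVPATC
pos 22: GAA -> E; peptide=MIVPATCE
pos 25: GCG -> A; peptide=MIVPATCEA
pos 28: CCU -> P; peptide=MIVPATCEAP
pos 31: UAG -> STOP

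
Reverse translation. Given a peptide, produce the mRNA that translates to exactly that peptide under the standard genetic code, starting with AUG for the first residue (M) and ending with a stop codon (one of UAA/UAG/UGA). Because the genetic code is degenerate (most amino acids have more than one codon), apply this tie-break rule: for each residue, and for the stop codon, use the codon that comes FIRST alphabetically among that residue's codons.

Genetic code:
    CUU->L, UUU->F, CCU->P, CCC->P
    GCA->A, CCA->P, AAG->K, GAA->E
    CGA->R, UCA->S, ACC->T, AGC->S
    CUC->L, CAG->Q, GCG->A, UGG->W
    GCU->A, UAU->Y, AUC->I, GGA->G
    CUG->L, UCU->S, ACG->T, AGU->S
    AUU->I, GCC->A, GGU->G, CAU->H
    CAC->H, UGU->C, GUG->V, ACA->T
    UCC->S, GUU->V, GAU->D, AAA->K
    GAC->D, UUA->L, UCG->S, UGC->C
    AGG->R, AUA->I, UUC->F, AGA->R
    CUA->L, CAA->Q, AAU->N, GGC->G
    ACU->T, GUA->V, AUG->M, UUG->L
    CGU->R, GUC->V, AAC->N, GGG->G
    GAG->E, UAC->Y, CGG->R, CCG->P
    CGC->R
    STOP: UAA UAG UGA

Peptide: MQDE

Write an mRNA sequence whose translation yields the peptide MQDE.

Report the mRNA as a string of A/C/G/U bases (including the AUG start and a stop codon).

residue 1: M -> AUG (start codon)
residue 2: Q codons sorted = CAA,CAG -> pick first = CAA
residue 3: D codons sorted = GAC,GAU -> pick first = GAC
residue 4: E codons sorted = GAA,GAG -> pick first = GAA
terminator: stop codons sorted = UAA,UAG,UGA -> pick first = UAA

Answer: mRNA: AUGCAAGACGAAUAA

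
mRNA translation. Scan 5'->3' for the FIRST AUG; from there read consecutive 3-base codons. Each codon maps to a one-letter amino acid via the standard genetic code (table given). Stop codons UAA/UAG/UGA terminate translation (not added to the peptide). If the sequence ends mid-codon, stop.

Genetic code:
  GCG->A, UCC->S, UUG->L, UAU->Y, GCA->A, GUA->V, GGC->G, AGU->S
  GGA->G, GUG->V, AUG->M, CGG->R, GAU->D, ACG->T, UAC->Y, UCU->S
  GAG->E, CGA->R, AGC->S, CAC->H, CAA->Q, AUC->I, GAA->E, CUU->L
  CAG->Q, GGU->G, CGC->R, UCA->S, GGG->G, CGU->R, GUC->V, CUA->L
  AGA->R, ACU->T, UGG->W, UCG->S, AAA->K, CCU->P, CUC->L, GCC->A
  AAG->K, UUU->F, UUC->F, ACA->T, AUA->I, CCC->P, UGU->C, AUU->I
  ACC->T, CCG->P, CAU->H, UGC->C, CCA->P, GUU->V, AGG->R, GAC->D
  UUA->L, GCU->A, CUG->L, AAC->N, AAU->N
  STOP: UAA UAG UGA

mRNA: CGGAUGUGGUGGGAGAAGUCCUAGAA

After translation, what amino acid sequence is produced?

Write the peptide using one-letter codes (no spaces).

start AUG at pos 3
pos 3: AUG -> M; peptide=M
pos 6: UGG -> W; peptide=MW
pos 9: UGG -> W; peptide=MWW
pos 12: GAG -> E; peptide=MWWE
pos 15: AAG -> K; peptide=MWWEK
pos 18: UCC -> S; peptide=MWWEKS
pos 21: UAG -> STOP

Answer: MWWEKS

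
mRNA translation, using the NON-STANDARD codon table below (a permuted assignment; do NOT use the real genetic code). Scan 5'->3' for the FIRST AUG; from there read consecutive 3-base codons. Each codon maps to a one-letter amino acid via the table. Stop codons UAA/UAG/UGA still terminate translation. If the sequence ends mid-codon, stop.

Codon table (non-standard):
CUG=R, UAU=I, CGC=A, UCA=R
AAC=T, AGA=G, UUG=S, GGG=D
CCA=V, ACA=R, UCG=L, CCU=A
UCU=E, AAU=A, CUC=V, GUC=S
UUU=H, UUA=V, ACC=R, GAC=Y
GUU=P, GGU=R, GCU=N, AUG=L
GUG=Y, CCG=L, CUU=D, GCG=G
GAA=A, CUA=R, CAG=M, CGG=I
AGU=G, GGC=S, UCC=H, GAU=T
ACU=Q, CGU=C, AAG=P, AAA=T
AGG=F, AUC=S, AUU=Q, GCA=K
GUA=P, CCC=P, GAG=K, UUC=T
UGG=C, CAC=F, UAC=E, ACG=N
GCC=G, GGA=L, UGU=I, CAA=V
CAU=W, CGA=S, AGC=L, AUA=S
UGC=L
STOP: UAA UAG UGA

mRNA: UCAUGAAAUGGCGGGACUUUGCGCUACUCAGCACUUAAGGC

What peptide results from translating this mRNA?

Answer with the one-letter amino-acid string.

Answer: LTCIYHGRVLQ

Derivation:
start AUG at pos 2
pos 2: AUG -> L; peptide=L
pos 5: AAA -> T; peptide=LT
pos 8: UGG -> C; peptide=LTC
pos 11: CGG -> I; peptide=LTCI
pos 14: GAC -> Y; peptide=LTCIY
pos 17: UUU -> H; peptide=LTCIYH
pos 20: GCG -> G; peptide=LTCIYHG
pos 23: CUA -> R; peptide=LTCIYHGR
pos 26: CUC -> V; peptide=LTCIYHGRV
pos 29: AGC -> L; peptide=LTCIYHGRVL
pos 32: ACU -> Q; peptide=LTCIYHGRVLQ
pos 35: UAA -> STOP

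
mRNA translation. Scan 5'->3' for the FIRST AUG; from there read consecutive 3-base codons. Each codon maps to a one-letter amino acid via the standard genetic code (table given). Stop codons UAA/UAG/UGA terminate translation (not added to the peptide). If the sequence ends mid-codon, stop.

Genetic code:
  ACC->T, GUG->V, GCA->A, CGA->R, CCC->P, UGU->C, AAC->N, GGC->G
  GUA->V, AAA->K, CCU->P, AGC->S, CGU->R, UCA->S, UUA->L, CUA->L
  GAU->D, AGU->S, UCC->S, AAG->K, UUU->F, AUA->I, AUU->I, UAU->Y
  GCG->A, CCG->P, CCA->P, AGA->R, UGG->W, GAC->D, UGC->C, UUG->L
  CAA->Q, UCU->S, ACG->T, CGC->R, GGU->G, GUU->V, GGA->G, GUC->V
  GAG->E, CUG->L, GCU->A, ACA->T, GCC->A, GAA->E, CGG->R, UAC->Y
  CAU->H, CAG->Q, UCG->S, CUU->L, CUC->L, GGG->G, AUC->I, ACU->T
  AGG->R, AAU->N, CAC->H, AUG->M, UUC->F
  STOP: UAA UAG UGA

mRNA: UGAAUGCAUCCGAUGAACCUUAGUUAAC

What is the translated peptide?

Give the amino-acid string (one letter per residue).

Answer: MHPMNLS

Derivation:
start AUG at pos 3
pos 3: AUG -> M; peptide=M
pos 6: CAU -> H; peptide=MH
pos 9: CCG -> P; peptide=MHP
pos 12: AUG -> M; peptide=MHPM
pos 15: AAC -> N; peptide=MHPMN
pos 18: CUU -> L; peptide=MHPMNL
pos 21: AGU -> S; peptide=MHPMNLS
pos 24: UAA -> STOP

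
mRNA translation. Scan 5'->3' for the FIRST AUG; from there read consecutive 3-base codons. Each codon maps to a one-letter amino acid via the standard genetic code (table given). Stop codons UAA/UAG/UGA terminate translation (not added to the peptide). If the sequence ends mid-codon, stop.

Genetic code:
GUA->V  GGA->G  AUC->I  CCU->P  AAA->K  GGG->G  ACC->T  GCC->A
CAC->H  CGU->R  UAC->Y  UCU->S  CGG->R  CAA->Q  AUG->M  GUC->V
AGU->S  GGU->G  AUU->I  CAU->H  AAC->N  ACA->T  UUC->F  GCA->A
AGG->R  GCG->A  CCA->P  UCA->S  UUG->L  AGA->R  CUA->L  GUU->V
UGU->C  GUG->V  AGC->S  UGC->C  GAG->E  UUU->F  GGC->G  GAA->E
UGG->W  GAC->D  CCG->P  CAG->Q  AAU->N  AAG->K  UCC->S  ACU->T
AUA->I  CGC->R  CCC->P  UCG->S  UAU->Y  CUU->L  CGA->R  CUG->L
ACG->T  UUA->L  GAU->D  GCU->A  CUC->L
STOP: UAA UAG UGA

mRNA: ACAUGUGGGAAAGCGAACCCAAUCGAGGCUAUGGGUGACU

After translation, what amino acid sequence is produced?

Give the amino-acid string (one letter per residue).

Answer: MWESEPNRGYG

Derivation:
start AUG at pos 2
pos 2: AUG -> M; peptide=M
pos 5: UGG -> W; peptide=MW
pos 8: GAA -> E; peptide=MWE
pos 11: AGC -> S; peptide=MWES
pos 14: GAA -> E; peptide=MWESE
pos 17: CCC -> P; peptide=MWESEP
pos 20: AAU -> N; peptide=MWESEPN
pos 23: CGA -> R; peptide=MWESEPNR
pos 26: GGC -> G; peptide=MWESEPNRG
pos 29: UAU -> Y; peptide=MWESEPNRGY
pos 32: GGG -> G; peptide=MWESEPNRGYG
pos 35: UGA -> STOP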